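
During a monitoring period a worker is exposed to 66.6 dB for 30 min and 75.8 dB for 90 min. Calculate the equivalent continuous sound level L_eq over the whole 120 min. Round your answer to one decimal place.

Weight each interval's intensity by its duration and average over T = 120 min:
Σ tᵢ·10^(Lᵢ/10) = 30·10^(66.6/10) + 90·10^(75.8/10) = 3.559e+09.
L_eq = 10·log₁₀(3.559e+09/120) = 74.72 dB.

74.7 dB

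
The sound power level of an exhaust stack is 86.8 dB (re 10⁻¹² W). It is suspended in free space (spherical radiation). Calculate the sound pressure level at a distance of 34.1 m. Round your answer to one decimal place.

Free-field spherical radiation: L_p = L_w − 10·log₁₀(4π·r²), r = 34.1 m.
4π·r² = 1.461e+04 m², 10·log₁₀ of that is 41.647 dB.
L_p = 86.8 − 41.647 = 45.15 dB.

45.2 dB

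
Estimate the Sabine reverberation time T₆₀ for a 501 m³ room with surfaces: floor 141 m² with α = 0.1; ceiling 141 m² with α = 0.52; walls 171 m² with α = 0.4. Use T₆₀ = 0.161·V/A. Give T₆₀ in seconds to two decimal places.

A = Σ Sᵢαᵢ = 141·0.1 + 141·0.52 + 171·0.4 = 155.82 m².
T₆₀ = 0.161·V/A = 0.161·501/155.82 = 0.518 s.

0.52 s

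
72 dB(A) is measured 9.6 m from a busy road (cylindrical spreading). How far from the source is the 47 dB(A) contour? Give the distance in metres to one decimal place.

3035.8 m

For a line source L₁ − L₂ = 10·log₁₀(r₂/r₁), so r₂ = r₁·10^((L₁−L₂)/10).
r₂ = 9.6·10^((72−47)/10) = 9.6·10^(25.0/10) = 3035.79 m.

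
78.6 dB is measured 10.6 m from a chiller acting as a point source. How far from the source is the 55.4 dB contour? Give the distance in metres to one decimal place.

For a point source L₁ − L₂ = 20·log₁₀(r₂/r₁), so r₂ = r₁·10^((L₁−L₂)/20).
r₂ = 10.6·10^((78.6−55.4)/20) = 10.6·10^(23.2/20) = 153.22 m.

153.2 m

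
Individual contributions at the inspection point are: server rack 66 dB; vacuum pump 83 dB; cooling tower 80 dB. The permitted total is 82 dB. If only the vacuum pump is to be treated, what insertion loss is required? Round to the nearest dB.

The untreated sources together contribute 10^(66/10) + 10^(80/10) = 1.040e+08, i.e. 80.17 dB.
To meet 82 dB overall, the treated vacuum pump may contribute at most 10^(82/10) − 1.040e+08 = 5.451e+07, i.e. 77.36 dB.
So the vacuum pump must be reduced from 83 to 77.36 dB: IL = 5.64 dB.

6 dB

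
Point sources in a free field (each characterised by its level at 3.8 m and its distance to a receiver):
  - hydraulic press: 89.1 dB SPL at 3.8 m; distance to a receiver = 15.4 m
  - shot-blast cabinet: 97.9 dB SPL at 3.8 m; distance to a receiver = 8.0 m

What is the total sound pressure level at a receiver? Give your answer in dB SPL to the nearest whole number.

Propagate each source to the receiver with L = L_ref − 20·log₁₀(r/r_ref), then add intensities.
hydraulic press: 89.1 − 20·log₁₀(15.4/3.8) = 89.1 − 12.15 = 76.95 dB SPL.
shot-blast cabinet: 97.9 − 20·log₁₀(8.0/3.8) = 97.9 − 6.47 = 91.43 dB SPL.
Σ 10^(L/10) = 1.441e+09 → L_total = 10·log₁₀(1.441e+09) = 91.59 dB SPL.

92 dB SPL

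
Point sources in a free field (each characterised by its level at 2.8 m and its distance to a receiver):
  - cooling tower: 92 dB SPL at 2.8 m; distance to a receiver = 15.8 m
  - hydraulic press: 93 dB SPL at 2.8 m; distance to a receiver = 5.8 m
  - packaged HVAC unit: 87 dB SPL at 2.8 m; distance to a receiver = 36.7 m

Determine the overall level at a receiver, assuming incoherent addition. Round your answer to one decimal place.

87.1 dB SPL

Apply inverse-square spreading to bring every level to the receiver, then sum 10^(L/10).
cooling tower: 92 − 20·log₁₀(15.8/2.8) = 92 − 15.03 = 76.97 dB SPL.
hydraulic press: 93 − 20·log₁₀(5.8/2.8) = 93 − 6.33 = 86.67 dB SPL.
packaged HVAC unit: 87 − 20·log₁₀(36.7/2.8) = 87 − 22.35 = 64.65 dB SPL.
Σ 10^(L/10) = 5.177e+08 → L_total = 10·log₁₀(5.177e+08) = 87.14 dB SPL.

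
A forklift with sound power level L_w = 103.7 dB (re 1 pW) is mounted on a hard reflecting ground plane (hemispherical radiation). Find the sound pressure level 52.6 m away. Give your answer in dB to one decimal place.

61.3 dB

The power spreads over a hemisphere of area 2π·r², so L_p = L_w − 10·log₁₀(2π·r²).
2π·r² = 1.738e+04 m², 10·log₁₀ of that is 42.402 dB.
L_p = 103.7 − 42.402 = 61.30 dB.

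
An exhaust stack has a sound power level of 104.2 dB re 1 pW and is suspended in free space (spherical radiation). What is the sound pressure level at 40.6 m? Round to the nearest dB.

L_p = L_w − 10·log₁₀(4π·r²) with r = 40.6 m.
4π·r² = 2.071e+04 m², 10·log₁₀ of that is 43.163 dB.
L_p = 104.2 − 43.163 = 61.04 dB.

61 dB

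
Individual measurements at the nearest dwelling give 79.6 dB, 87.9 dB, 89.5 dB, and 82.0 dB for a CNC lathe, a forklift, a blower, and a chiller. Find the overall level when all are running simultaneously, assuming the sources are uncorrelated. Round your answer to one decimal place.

For uncorrelated sources the intensities add, so convert each level to linear form, sum, and take 10·log₁₀ of the total.
Σ 10^(L/10) = 10^(79.6/10) + 10^(87.9/10) + 10^(89.5/10) + 10^(82.0/10) = 1.758e+09.
L_total = 10·log₁₀(1.758e+09) = 92.45 dB.

92.4 dB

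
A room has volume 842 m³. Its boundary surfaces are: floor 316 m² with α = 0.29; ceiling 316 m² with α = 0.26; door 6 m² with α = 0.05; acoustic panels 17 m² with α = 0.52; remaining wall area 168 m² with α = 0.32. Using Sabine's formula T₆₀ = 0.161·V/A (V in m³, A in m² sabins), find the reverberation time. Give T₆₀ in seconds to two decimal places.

A = Σ Sᵢαᵢ = 316·0.29 + 316·0.26 + 6·0.05 + 17·0.52 + 168·0.32 = 236.70 m².
T₆₀ = 0.161·V/A = 0.161·842/236.70 = 0.573 s.

0.57 s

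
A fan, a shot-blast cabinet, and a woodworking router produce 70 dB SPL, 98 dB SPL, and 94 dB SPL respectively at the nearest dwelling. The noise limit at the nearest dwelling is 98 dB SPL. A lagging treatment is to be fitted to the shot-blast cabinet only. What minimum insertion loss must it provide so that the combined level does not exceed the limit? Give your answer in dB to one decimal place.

The untreated sources together contribute 10^(70/10) + 10^(94/10) = 2.522e+09, i.e. 94.02 dB SPL.
To meet 98 dB SPL overall, the treated shot-blast cabinet may contribute at most 10^(98/10) − 2.522e+09 = 3.788e+09, i.e. 95.78 dB SPL.
Required insertion loss = 98 − 95.78 = 2.22 dB.

2.2 dB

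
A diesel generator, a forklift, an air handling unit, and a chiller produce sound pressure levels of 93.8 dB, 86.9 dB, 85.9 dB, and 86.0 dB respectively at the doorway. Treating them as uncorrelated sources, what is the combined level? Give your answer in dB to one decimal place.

Incoherent sources combine by intensity addition: L_total = 10·log₁₀(Σ 10^(L_i/10)).
Σ 10^(L/10) = 10^(93.8/10) + 10^(86.9/10) + 10^(85.9/10) + 10^(86.0/10) = 3.676e+09.
L_total = 10·log₁₀(3.676e+09) = 95.65 dB.

95.7 dB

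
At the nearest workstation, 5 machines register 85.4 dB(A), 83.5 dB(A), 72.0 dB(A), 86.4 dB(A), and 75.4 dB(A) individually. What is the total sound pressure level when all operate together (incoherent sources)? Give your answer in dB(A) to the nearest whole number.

Incoherent sources combine by intensity addition: L_total = 10·log₁₀(Σ 10^(L_i/10)).
Σ 10^(L/10) = 10^(85.4/10) + 10^(83.5/10) + 10^(72.0/10) + 10^(86.4/10) + 10^(75.4/10) = 1.058e+09.
L_total = 10·log₁₀(1.058e+09) = 90.24 dB(A).

90 dB(A)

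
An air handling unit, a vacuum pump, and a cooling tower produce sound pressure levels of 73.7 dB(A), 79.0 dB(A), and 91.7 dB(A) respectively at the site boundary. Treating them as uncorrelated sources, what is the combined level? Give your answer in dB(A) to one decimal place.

92.0 dB(A)

For uncorrelated sources the intensities add, so convert each level to linear form, sum, and take 10·log₁₀ of the total.
Σ 10^(L/10) = 10^(73.7/10) + 10^(79.0/10) + 10^(91.7/10) = 1.582e+09.
L_total = 10·log₁₀(1.582e+09) = 91.99 dB(A).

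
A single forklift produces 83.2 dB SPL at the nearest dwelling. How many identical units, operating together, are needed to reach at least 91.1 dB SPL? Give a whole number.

The shortfall is 91.1 − 83.2 = 7.9 dB, and N units add 10·log₁₀ N, so need 10·log₁₀ N ≥ 7.9.
N ≥ 10^(7.9/10) = 6.166, so N = 7.

7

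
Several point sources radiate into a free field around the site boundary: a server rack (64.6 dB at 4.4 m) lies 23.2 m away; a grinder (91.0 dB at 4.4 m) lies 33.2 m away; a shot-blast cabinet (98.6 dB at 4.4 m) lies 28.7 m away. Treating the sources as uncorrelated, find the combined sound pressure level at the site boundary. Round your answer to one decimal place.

First find each source's level at the receiver (point-source: −20·log₁₀(r/r_ref)), then combine on an intensity basis.
server rack: 64.6 − 20·log₁₀(23.2/4.4) = 64.6 − 14.44 = 50.16 dB.
grinder: 91.0 − 20·log₁₀(33.2/4.4) = 91.0 − 17.55 = 73.45 dB.
shot-blast cabinet: 98.6 − 20·log₁₀(28.7/4.4) = 98.6 − 16.29 = 82.31 dB.
Σ 10^(L/10) = 1.925e+08 → L_total = 10·log₁₀(1.925e+08) = 82.84 dB.

82.8 dB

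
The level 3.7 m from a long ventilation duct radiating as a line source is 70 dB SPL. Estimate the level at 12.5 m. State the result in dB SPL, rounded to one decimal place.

64.7 dB SPL

Line-source attenuation: ΔL = 10·log₁₀(r₂/r₁) = 10·log₁₀(12.5/3.7) = 5.287 dB.
L₂ = 70 − 10·log₁₀(12.5/3.7) = 70 − 5.287 = 64.71 dB SPL.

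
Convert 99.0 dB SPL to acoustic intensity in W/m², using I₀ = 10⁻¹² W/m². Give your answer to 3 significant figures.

I/I₀ = 10^(99.0/10) = 7.943e+09, so I = 7.943e+09 × 10⁻¹² W/m².

0.00794 W/m²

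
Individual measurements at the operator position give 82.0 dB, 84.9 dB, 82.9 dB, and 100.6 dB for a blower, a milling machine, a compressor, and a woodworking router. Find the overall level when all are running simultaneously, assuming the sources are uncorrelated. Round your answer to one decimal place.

100.8 dB

Incoherent sources combine by intensity addition: L_total = 10·log₁₀(Σ 10^(L_i/10)).
Σ 10^(L/10) = 10^(82.0/10) + 10^(84.9/10) + 10^(82.9/10) + 10^(100.6/10) = 1.214e+10.
L_total = 10·log₁₀(1.214e+10) = 100.84 dB.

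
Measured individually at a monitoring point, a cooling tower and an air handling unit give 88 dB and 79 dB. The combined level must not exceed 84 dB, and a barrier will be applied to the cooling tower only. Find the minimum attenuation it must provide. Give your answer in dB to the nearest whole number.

6 dB

Fixed contribution from the other source: Σ 10^(L/10) = 10^(79/10) = 7.943e+07 (79.00 dB).
To meet 84 dB overall, the treated cooling tower may contribute at most 10^(84/10) − 7.943e+07 = 1.718e+08, i.e. 82.35 dB.
Required insertion loss = 88 − 82.35 = 5.65 dB.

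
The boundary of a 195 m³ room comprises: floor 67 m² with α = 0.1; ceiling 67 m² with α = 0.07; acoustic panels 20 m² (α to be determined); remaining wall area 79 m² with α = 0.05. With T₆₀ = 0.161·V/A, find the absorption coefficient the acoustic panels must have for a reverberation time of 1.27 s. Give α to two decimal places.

Required total absorption A = 0.161·195/1.27 = 24.72 m².
Absorption from the other surfaces = 67·0.1 + 67·0.07 + 79·0.05 = 15.34 m², so the acoustic panels must supply 9.38 m² over 20 m².
α = 9.38/20 = 0.469.

0.47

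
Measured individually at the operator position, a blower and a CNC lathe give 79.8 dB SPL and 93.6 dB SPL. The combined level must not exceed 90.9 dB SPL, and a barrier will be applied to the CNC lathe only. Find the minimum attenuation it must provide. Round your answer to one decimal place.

3.1 dB

Fixed contribution from the other source: Σ 10^(L/10) = 10^(79.8/10) = 9.550e+07 (79.80 dB SPL).
To meet 90.9 dB SPL overall, the treated CNC lathe may contribute at most 10^(90.9/10) − 9.550e+07 = 1.135e+09, i.e. 90.55 dB SPL.
Required insertion loss = 93.6 − 90.55 = 3.05 dB.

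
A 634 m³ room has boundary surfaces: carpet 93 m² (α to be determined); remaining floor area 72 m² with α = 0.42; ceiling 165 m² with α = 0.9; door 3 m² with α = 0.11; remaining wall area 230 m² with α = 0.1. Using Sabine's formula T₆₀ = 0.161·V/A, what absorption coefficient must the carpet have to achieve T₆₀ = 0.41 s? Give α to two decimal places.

0.50

Required total absorption A = 0.161·634/0.41 = 248.96 m².
Absorption from the other surfaces = 72·0.42 + 165·0.9 + 3·0.11 + 230·0.1 = 202.07 m², so the carpet must supply 46.89 m² over 93 m².
α = 46.89/93 = 0.504.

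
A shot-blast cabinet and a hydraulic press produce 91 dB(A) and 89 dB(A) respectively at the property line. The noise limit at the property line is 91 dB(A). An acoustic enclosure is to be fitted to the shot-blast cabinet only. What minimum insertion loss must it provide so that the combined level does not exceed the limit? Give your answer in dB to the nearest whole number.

Fixed contribution from the other source: Σ 10^(L/10) = 10^(89/10) = 7.943e+08 (89.00 dB(A)).
The limit corresponds to 10^(91/10) = 1.259e+09; subtracting the fixed part leaves 4.646e+08 for the shot-blast cabinet, i.e. 86.67 dB(A).
Required insertion loss = 91 − 86.67 = 4.33 dB.

4 dB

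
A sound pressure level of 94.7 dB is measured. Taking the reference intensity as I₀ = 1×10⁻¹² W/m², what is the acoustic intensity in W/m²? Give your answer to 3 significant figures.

L = 10·log₁₀(I/I₀) ⇒ I = I₀·10^(L/10) = 10⁻¹² × 10^9.47.

0.00295 W/m²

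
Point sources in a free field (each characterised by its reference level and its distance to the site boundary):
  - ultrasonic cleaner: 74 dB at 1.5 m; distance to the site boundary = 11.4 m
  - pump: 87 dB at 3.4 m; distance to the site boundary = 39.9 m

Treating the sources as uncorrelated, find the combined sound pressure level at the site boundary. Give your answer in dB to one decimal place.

66.1 dB

Propagate each source to the receiver with L = L_ref − 20·log₁₀(r/r_ref), then add intensities.
ultrasonic cleaner: 74 − 20·log₁₀(11.4/1.5) = 74 − 17.62 = 56.38 dB.
pump: 87 − 20·log₁₀(39.9/3.4) = 87 − 21.39 = 65.61 dB.
Σ 10^(L/10) = 4.074e+06 → L_total = 10·log₁₀(4.074e+06) = 66.10 dB.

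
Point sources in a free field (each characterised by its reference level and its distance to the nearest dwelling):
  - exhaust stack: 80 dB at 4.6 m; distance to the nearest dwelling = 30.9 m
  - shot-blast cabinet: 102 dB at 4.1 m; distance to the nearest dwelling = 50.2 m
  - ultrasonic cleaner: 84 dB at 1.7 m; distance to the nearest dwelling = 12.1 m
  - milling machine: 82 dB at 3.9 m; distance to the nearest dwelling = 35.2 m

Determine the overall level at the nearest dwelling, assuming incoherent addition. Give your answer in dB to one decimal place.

80.6 dB

Apply inverse-square spreading to bring every level to the receiver, then sum 10^(L/10).
exhaust stack: 80 − 20·log₁₀(30.9/4.6) = 80 − 16.54 = 63.46 dB.
shot-blast cabinet: 102 − 20·log₁₀(50.2/4.1) = 102 − 21.76 = 80.24 dB.
ultrasonic cleaner: 84 − 20·log₁₀(12.1/1.7) = 84 − 17.05 = 66.95 dB.
milling machine: 82 − 20·log₁₀(35.2/3.9) = 82 − 19.11 = 62.89 dB.
Σ 10^(L/10) = 1.148e+08 → L_total = 10·log₁₀(1.148e+08) = 80.60 dB.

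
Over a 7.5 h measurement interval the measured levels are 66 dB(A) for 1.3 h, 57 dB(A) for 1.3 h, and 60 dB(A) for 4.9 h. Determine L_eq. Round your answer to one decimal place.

61.6 dB(A)

Weight each interval's intensity by its duration and average over T = 7.5 h:
Σ tᵢ·10^(Lᵢ/10) = 1.3·10^(66/10) + 1.3·10^(57/10) + 4.9·10^(60/10) = 1.073e+07.
L_eq = 10·log₁₀(1.073e+07/7.5) = 61.55 dB(A).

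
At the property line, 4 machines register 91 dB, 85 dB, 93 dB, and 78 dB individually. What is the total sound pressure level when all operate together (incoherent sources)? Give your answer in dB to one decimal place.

For uncorrelated sources the intensities add, so convert each level to linear form, sum, and take 10·log₁₀ of the total.
Σ 10^(L/10) = 10^(91/10) + 10^(85/10) + 10^(93/10) + 10^(78/10) = 3.634e+09.
L_total = 10·log₁₀(3.634e+09) = 95.60 dB.

95.6 dB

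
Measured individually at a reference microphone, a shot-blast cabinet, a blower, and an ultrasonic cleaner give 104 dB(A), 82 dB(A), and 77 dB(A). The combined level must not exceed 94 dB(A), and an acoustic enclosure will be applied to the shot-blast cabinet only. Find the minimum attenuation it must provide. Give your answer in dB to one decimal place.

10.4 dB

Fixed contribution from the other sources: Σ 10^(L/10) = 10^(82/10) + 10^(77/10) = 2.086e+08 (83.19 dB(A)).
To meet 94 dB(A) overall, the treated shot-blast cabinet may contribute at most 10^(94/10) − 2.086e+08 = 2.303e+09, i.e. 93.62 dB(A).
So the shot-blast cabinet must be reduced from 104 to 93.62 dB(A): IL = 10.38 dB.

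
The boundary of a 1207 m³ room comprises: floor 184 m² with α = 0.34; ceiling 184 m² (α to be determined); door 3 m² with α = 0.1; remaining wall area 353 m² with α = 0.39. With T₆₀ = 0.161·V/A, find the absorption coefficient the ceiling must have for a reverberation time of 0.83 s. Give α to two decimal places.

0.18

From T₆₀ = 0.161·V/A, the target T₆₀ = 0.83 s needs A = 0.161·1207/0.83 = 234.13 m².
Absorption from the other surfaces = 184·0.34 + 3·0.1 + 353·0.39 = 200.53 m², so the ceiling must supply 33.60 m² over 184 m².
α = 33.60/184 = 0.183.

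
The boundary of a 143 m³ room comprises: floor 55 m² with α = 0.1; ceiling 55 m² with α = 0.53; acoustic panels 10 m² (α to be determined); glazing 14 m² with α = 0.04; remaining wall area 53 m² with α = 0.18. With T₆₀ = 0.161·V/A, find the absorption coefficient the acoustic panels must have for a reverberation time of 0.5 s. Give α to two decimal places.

0.13

Required total absorption A = 0.161·143/0.5 = 46.05 m².
Absorption from the other surfaces = 55·0.1 + 55·0.53 + 14·0.04 + 53·0.18 = 44.75 m², so the acoustic panels must supply 1.30 m² over 10 m².
α = 1.30/10 = 0.130.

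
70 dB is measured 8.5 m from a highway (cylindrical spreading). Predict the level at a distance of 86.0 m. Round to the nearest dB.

60 dB

Line-source attenuation: ΔL = 10·log₁₀(r₂/r₁) = 10·log₁₀(86.0/8.5) = 10.051 dB.
L₂ = 70 − 10·log₁₀(86.0/8.5) = 70 − 10.051 = 59.95 dB.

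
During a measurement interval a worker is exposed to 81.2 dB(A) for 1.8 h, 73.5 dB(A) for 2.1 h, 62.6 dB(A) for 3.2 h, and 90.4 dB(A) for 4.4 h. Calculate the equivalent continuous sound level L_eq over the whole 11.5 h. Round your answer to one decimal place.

86.5 dB(A)

Weight each interval's intensity by its duration and average over T = 11.5 h:
Σ tᵢ·10^(Lᵢ/10) = 1.8·10^(81.2/10) + 2.1·10^(73.5/10) + 3.2·10^(62.6/10) + 4.4·10^(90.4/10) = 5.115e+09.
L_eq = 10·log₁₀(5.115e+09/11.5) = 86.48 dB(A).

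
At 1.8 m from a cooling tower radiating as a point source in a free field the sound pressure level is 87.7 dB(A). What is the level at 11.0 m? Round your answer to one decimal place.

72.0 dB(A)

Point-source attenuation: ΔL = 20·log₁₀(r₂/r₁) = 20·log₁₀(11.0/1.8) = 15.722 dB.
L₂ = 87.7 − 20·log₁₀(11.0/1.8) = 87.7 − 15.722 = 71.98 dB(A).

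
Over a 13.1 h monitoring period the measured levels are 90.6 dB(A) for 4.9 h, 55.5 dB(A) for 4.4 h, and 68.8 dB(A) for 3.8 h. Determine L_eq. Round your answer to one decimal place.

86.4 dB(A)

The energy average is taken in the linear domain: L_eq = 10·log₁₀[(Σ tᵢ·10^(Lᵢ/10))/T], T = 13.1 h.
Σ tᵢ·10^(Lᵢ/10) = 4.9·10^(90.6/10) + 4.4·10^(55.5/10) + 3.8·10^(68.8/10) = 5.656e+09.
L_eq = 10·log₁₀(5.656e+09/13.1) = 86.35 dB(A).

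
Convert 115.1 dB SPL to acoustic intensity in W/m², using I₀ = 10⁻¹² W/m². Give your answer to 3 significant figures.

I/I₀ = 10^(115.1/10) = 3.236e+11, so I = 3.236e+11 × 10⁻¹² W/m².

0.324 W/m²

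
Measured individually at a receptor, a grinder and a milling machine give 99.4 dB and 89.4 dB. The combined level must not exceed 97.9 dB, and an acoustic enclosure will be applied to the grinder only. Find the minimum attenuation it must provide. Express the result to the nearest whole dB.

The untreated sources together contribute 10^(89.4/10) = 8.710e+08, i.e. 89.40 dB.
To meet 97.9 dB overall, the treated grinder may contribute at most 10^(97.9/10) − 8.710e+08 = 5.295e+09, i.e. 97.24 dB.
So the grinder must be reduced from 99.4 to 97.24 dB: IL = 2.16 dB.

2 dB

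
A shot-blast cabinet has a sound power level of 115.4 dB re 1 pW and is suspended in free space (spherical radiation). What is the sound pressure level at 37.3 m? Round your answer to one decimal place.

The power spreads over a sphere of area 4π·r², so L_p = L_w − 10·log₁₀(4π·r²).
4π·r² = 1.748e+04 m², 10·log₁₀ of that is 42.426 dB.
L_p = 115.4 − 42.426 = 72.97 dB.

73.0 dB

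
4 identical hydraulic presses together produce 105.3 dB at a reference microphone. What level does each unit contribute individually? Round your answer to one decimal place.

99.3 dB

4 equal contributions raise the level by 10·log₁₀ 4 = 6.021 dB, so each unit alone gives 105.3 − 6.021.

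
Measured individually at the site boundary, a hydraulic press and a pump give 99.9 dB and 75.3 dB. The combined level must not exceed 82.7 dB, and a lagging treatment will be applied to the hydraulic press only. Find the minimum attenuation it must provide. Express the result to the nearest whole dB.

Everything except the hydraulic press sums to 10^(75.3/10) = 3.388e+07 in linear terms, 75.30 dB.
The limit corresponds to 10^(82.7/10) = 1.862e+08; subtracting the fixed part leaves 1.523e+08 for the hydraulic press, i.e. 81.83 dB.
So the hydraulic press must be reduced from 99.9 to 81.83 dB: IL = 18.07 dB.

18 dB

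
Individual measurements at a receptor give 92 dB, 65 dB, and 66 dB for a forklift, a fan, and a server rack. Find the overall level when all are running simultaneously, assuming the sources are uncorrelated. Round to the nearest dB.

For uncorrelated sources the intensities add, so convert each level to linear form, sum, and take 10·log₁₀ of the total.
Σ 10^(L/10) = 10^(92/10) + 10^(65/10) + 10^(66/10) = 1.592e+09.
L_total = 10·log₁₀(1.592e+09) = 92.02 dB.

92 dB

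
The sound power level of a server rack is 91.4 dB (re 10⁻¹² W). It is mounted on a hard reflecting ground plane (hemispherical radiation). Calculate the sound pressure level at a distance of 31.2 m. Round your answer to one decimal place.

The power spreads over a hemisphere of area 2π·r², so L_p = L_w − 10·log₁₀(2π·r²).
2π·r² = 6116 m², 10·log₁₀ of that is 37.865 dB.
L_p = 91.4 − 37.865 = 53.54 dB.

53.5 dB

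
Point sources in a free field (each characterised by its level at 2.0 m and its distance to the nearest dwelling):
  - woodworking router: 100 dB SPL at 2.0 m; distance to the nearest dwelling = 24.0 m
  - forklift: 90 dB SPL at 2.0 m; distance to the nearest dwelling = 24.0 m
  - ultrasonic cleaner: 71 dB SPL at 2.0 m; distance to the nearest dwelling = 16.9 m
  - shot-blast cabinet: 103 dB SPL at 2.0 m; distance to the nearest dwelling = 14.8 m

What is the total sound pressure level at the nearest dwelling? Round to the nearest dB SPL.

Apply inverse-square spreading to bring every level to the receiver, then sum 10^(L/10).
woodworking router: 100 − 20·log₁₀(24.0/2.0) = 100 − 21.58 = 78.42 dB SPL.
forklift: 90 − 20·log₁₀(24.0/2.0) = 90 − 21.58 = 68.42 dB SPL.
ultrasonic cleaner: 71 − 20·log₁₀(16.9/2.0) = 71 − 18.54 = 52.46 dB SPL.
shot-blast cabinet: 103 − 20·log₁₀(14.8/2.0) = 103 − 17.38 = 85.62 dB SPL.
Σ 10^(L/10) = 4.409e+08 → L_total = 10·log₁₀(4.409e+08) = 86.44 dB SPL.

86 dB SPL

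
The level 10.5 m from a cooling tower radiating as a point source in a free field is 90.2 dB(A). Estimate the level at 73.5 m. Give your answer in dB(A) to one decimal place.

Spherical spreading from a point source gives a 20·log₁₀(r₂/r₁) drop.
L₂ = 90.2 − 20·log₁₀(73.5/10.5) = 90.2 − 16.902 = 73.30 dB(A).

73.3 dB(A)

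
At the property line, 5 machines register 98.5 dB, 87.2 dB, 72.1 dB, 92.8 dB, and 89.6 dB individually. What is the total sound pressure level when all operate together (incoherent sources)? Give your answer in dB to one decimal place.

For uncorrelated sources the intensities add, so convert each level to linear form, sum, and take 10·log₁₀ of the total.
Σ 10^(L/10) = 10^(98.5/10) + 10^(87.2/10) + 10^(72.1/10) + 10^(92.8/10) + 10^(89.6/10) = 1.044e+10.
L_total = 10·log₁₀(1.044e+10) = 100.19 dB.

100.2 dB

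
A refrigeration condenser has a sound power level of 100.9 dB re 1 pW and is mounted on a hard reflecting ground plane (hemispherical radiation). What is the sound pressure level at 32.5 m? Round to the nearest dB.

63 dB

The power spreads over a hemisphere of area 2π·r², so L_p = L_w − 10·log₁₀(2π·r²).
2π·r² = 6637 m², 10·log₁₀ of that is 38.219 dB.
L_p = 100.9 − 38.219 = 62.68 dB.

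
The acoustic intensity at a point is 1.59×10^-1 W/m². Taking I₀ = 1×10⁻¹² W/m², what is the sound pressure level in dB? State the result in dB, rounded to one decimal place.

I/I₀ = 1.59×10^-1/10⁻¹² = 1.59×10^11, and L = 10·log₁₀(I/I₀).
L = 10·(0.2014 + 11) = 112.01 dB.

112.0 dB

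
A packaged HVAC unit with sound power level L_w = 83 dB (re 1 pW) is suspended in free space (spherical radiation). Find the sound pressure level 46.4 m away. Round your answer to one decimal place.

38.7 dB

The power spreads over a sphere of area 4π·r², so L_p = L_w − 10·log₁₀(4π·r²).
4π·r² = 2.705e+04 m², 10·log₁₀ of that is 44.322 dB.
L_p = 83 − 44.322 = 38.68 dB.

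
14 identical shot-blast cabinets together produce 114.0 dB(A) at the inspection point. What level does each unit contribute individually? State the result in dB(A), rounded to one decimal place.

For N identical incoherent sources L_total = L₁ + 10·log₁₀ N, so L₁ = 114.0 − 10·log₁₀(14) = 114.0 − 11.461.

102.5 dB(A)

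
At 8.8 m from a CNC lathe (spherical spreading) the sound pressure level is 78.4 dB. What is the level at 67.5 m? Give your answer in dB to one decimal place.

60.7 dB

Spherical spreading from a point source gives a 20·log₁₀(r₂/r₁) drop.
L₂ = 78.4 − 20·log₁₀(67.5/8.8) = 78.4 − 17.696 = 60.70 dB.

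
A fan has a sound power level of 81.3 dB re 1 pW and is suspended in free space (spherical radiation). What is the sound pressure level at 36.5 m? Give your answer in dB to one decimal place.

L_p = L_w − 10·log₁₀(4π·r²) with r = 36.5 m.
4π·r² = 1.674e+04 m², 10·log₁₀ of that is 42.238 dB.
L_p = 81.3 − 42.238 = 39.06 dB.

39.1 dB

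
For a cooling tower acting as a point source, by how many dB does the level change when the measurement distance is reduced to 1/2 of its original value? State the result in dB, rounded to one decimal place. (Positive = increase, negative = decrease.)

A point source loses 6 dB per doubling of distance; generally ΔL = −20·log₁₀(r₂/r₁).
ΔL = −20·log₁₀(0.5) = +6.02 dB.

+6.0 dB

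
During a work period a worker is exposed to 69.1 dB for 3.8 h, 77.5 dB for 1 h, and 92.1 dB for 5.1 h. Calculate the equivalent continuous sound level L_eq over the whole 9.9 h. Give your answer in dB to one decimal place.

L_eq = 10·log₁₀[(1/T)·Σ tᵢ·10^(Lᵢ/10)] with T = 9.9 h.
Σ tᵢ·10^(Lᵢ/10) = 3.8·10^(69.1/10) + 1·10^(77.5/10) + 5.1·10^(92.1/10) = 8.358e+09.
L_eq = 10·log₁₀(8.358e+09/9.9) = 89.26 dB.

89.3 dB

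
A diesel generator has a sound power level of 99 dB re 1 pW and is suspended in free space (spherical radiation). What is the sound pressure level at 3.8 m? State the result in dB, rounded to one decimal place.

76.4 dB

L_p = L_w − 10·log₁₀(4π·r²) with r = 3.8 m.
4π·r² = 181.5 m², 10·log₁₀ of that is 22.588 dB.
L_p = 99 − 22.588 = 76.41 dB.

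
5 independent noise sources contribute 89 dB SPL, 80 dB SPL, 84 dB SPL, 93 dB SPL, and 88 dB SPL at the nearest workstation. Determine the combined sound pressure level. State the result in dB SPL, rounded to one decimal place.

Incoherent sources combine by intensity addition: L_total = 10·log₁₀(Σ 10^(L_i/10)).
Σ 10^(L/10) = 10^(89/10) + 10^(80/10) + 10^(84/10) + 10^(93/10) + 10^(88/10) = 3.772e+09.
L_total = 10·log₁₀(3.772e+09) = 95.77 dB SPL.

95.8 dB SPL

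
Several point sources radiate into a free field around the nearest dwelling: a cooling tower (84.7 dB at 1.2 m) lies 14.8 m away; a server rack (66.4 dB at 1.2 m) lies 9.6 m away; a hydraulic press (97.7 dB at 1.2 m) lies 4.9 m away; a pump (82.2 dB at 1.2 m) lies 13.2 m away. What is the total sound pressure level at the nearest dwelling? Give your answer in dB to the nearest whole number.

86 dB

First find each source's level at the receiver (point-source: −20·log₁₀(r/r_ref)), then combine on an intensity basis.
cooling tower: 84.7 − 20·log₁₀(14.8/1.2) = 84.7 − 21.82 = 62.88 dB.
server rack: 66.4 − 20·log₁₀(9.6/1.2) = 66.4 − 18.06 = 48.34 dB.
hydraulic press: 97.7 − 20·log₁₀(4.9/1.2) = 97.7 − 12.22 = 85.48 dB.
pump: 82.2 − 20·log₁₀(13.2/1.2) = 82.2 − 20.83 = 61.37 dB.
Σ 10^(L/10) = 3.565e+08 → L_total = 10·log₁₀(3.565e+08) = 85.52 dB.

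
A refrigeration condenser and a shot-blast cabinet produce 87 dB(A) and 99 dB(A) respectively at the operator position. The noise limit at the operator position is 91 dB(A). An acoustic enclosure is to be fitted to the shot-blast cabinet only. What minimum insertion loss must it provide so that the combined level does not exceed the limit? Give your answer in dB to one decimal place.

10.2 dB

The untreated sources together contribute 10^(87/10) = 5.012e+08, i.e. 87.00 dB(A).
The limit corresponds to 10^(91/10) = 1.259e+09; subtracting the fixed part leaves 7.577e+08 for the shot-blast cabinet, i.e. 88.80 dB(A).
Required insertion loss = 99 − 88.80 = 10.20 dB.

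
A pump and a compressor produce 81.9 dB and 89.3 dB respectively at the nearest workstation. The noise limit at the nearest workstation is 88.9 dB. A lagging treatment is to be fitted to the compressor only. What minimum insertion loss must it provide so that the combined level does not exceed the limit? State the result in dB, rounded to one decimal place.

The untreated sources together contribute 10^(81.9/10) = 1.549e+08, i.e. 81.90 dB.
The limit corresponds to 10^(88.9/10) = 7.762e+08; subtracting the fixed part leaves 6.214e+08 for the compressor, i.e. 87.93 dB.
So the compressor must be reduced from 89.3 to 87.93 dB: IL = 1.37 dB.

1.4 dB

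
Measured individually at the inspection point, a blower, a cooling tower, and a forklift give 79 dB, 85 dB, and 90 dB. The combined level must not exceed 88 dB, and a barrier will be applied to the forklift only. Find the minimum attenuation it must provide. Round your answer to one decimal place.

The untreated sources together contribute 10^(79/10) + 10^(85/10) = 3.957e+08, i.e. 85.97 dB.
The limit corresponds to 10^(88/10) = 6.310e+08; subtracting the fixed part leaves 2.353e+08 for the forklift, i.e. 83.72 dB.
So the forklift must be reduced from 90 to 83.72 dB: IL = 6.28 dB.

6.3 dB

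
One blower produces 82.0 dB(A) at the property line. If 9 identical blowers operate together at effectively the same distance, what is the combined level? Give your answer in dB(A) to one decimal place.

With 9 equal, uncorrelated contributions the intensity is 9× that of one unit, giving a rise of 10·log₁₀ 9.
L_total = 82.0 + 10·log₁₀(9) = 82.0 + 9.542 = 91.54 dB(A).

91.5 dB(A)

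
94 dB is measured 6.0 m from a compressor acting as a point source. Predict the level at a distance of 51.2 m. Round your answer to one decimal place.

75.4 dB

Spherical spreading from a point source gives a 20·log₁₀(r₂/r₁) drop.
L₂ = 94 − 20·log₁₀(51.2/6.0) = 94 − 18.622 = 75.38 dB.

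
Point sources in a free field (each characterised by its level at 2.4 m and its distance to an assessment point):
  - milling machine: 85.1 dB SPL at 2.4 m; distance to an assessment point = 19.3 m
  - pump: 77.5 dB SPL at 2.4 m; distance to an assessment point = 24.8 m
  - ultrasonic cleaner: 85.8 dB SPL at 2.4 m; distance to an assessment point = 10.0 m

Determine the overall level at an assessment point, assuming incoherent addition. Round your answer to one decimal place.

74.4 dB SPL

First find each source's level at the receiver (point-source: −20·log₁₀(r/r_ref)), then combine on an intensity basis.
milling machine: 85.1 − 20·log₁₀(19.3/2.4) = 85.1 − 18.11 = 66.99 dB SPL.
pump: 77.5 − 20·log₁₀(24.8/2.4) = 77.5 − 20.28 = 57.22 dB SPL.
ultrasonic cleaner: 85.8 − 20·log₁₀(10.0/2.4) = 85.8 − 12.40 = 73.40 dB SPL.
Σ 10^(L/10) = 2.743e+07 → L_total = 10·log₁₀(2.743e+07) = 74.38 dB SPL.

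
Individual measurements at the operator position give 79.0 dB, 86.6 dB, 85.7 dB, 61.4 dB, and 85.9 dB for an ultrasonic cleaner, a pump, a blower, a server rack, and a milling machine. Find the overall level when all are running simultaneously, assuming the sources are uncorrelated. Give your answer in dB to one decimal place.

91.1 dB

Incoherent sources combine by intensity addition: L_total = 10·log₁₀(Σ 10^(L_i/10)).
Σ 10^(L/10) = 10^(79.0/10) + 10^(86.6/10) + 10^(85.7/10) + 10^(61.4/10) + 10^(85.9/10) = 1.298e+09.
L_total = 10·log₁₀(1.298e+09) = 91.13 dB.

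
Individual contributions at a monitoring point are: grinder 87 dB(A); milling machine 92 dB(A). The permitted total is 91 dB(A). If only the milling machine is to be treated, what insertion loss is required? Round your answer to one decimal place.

3.2 dB

Everything except the milling machine sums to 10^(87/10) = 5.012e+08 in linear terms, 87.00 dB(A).
The limit corresponds to 10^(91/10) = 1.259e+09; subtracting the fixed part leaves 7.577e+08 for the milling machine, i.e. 88.80 dB(A).
So the milling machine must be reduced from 92 to 88.80 dB(A): IL = 3.20 dB.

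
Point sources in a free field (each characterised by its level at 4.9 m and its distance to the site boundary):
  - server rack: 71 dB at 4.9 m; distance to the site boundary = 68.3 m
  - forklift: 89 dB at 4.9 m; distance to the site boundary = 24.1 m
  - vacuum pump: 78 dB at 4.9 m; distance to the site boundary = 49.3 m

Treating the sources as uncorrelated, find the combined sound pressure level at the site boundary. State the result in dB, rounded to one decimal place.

75.3 dB

Apply inverse-square spreading to bring every level to the receiver, then sum 10^(L/10).
server rack: 71 − 20·log₁₀(68.3/4.9) = 71 − 22.88 = 48.12 dB.
forklift: 89 − 20·log₁₀(24.1/4.9) = 89 − 13.84 = 75.16 dB.
vacuum pump: 78 − 20·log₁₀(49.3/4.9) = 78 − 20.05 = 57.95 dB.
Σ 10^(L/10) = 3.352e+07 → L_total = 10·log₁₀(3.352e+07) = 75.25 dB.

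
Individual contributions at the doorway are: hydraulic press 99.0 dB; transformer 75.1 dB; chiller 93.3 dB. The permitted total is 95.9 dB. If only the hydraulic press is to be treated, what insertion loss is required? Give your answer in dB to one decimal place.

6.6 dB

Everything except the hydraulic press sums to 10^(75.1/10) + 10^(93.3/10) = 2.170e+09 in linear terms, 93.37 dB.
The limit corresponds to 10^(95.9/10) = 3.890e+09; subtracting the fixed part leaves 1.720e+09 for the hydraulic press, i.e. 92.36 dB.
So the hydraulic press must be reduced from 99.0 to 92.36 dB: IL = 6.64 dB.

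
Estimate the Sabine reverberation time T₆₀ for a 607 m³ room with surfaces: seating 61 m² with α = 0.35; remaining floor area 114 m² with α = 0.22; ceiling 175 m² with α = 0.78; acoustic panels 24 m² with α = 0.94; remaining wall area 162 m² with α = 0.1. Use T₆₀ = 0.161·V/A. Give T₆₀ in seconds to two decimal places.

0.44 s

Total absorption A = 61·0.35 + 114·0.22 + 175·0.78 + 24·0.94 + 162·0.1 = 221.69 m² sabins.
T₆₀ = 0.161 × 607 / 221.69 = 0.441 s.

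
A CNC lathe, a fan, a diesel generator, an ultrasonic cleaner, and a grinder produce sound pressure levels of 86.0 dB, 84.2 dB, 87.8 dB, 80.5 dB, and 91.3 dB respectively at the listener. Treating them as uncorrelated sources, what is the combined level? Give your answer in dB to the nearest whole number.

Incoherent sources combine by intensity addition: L_total = 10·log₁₀(Σ 10^(L_i/10)).
Σ 10^(L/10) = 10^(86.0/10) + 10^(84.2/10) + 10^(87.8/10) + 10^(80.5/10) + 10^(91.3/10) = 2.725e+09.
L_total = 10·log₁₀(2.725e+09) = 94.35 dB.

94 dB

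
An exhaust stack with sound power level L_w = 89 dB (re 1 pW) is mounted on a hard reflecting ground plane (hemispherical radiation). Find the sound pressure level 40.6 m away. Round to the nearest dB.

49 dB

The power spreads over a hemisphere of area 2π·r², so L_p = L_w − 10·log₁₀(2π·r²).
2π·r² = 1.036e+04 m², 10·log₁₀ of that is 40.152 dB.
L_p = 89 − 40.152 = 48.85 dB.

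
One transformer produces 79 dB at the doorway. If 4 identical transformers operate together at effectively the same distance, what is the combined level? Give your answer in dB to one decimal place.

N identical incoherent sources raise the level by 10·log₁₀ N.
L_total = 79 + 10·log₁₀(4) = 79 + 6.021 = 85.02 dB.

85.0 dB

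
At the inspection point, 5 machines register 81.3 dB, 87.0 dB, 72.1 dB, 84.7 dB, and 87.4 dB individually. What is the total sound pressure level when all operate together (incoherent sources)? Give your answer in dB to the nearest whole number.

92 dB

For uncorrelated sources the intensities add, so convert each level to linear form, sum, and take 10·log₁₀ of the total.
Σ 10^(L/10) = 10^(81.3/10) + 10^(87.0/10) + 10^(72.1/10) + 10^(84.7/10) + 10^(87.4/10) = 1.497e+09.
L_total = 10·log₁₀(1.497e+09) = 91.75 dB.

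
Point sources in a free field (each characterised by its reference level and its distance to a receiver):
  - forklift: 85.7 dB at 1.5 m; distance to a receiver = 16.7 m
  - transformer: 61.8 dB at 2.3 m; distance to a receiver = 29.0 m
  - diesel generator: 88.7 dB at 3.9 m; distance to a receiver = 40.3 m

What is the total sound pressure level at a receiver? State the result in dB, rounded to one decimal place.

Propagate each source to the receiver with L = L_ref − 20·log₁₀(r/r_ref), then add intensities.
forklift: 85.7 − 20·log₁₀(16.7/1.5) = 85.7 − 20.93 = 64.77 dB.
transformer: 61.8 − 20·log₁₀(29.0/2.3) = 61.8 − 22.01 = 39.79 dB.
diesel generator: 88.7 − 20·log₁₀(40.3/3.9) = 88.7 − 20.28 = 68.42 dB.
Σ 10^(L/10) = 9.950e+06 → L_total = 10·log₁₀(9.950e+06) = 69.98 dB.

70.0 dB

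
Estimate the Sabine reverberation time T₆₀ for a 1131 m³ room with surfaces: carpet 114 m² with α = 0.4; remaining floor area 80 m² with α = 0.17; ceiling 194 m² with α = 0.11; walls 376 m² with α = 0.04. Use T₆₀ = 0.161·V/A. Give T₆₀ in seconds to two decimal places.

1.91 s

Total absorption A = 114·0.4 + 80·0.17 + 194·0.11 + 376·0.04 = 95.58 m² sabins.
T₆₀ = 0.161·V/A = 0.161·1131/95.58 = 1.905 s.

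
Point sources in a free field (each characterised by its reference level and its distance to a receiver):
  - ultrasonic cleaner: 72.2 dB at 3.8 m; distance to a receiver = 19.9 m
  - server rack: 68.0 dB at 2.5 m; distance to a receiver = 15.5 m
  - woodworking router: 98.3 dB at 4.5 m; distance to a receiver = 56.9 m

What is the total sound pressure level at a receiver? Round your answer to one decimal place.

76.3 dB

Propagate each source to the receiver with L = L_ref − 20·log₁₀(r/r_ref), then add intensities.
ultrasonic cleaner: 72.2 − 20·log₁₀(19.9/3.8) = 72.2 − 14.38 = 57.82 dB.
server rack: 68.0 − 20·log₁₀(15.5/2.5) = 68.0 − 15.85 = 52.15 dB.
woodworking router: 98.3 − 20·log₁₀(56.9/4.5) = 98.3 − 22.04 = 76.26 dB.
Σ 10^(L/10) = 4.306e+07 → L_total = 10·log₁₀(4.306e+07) = 76.34 dB.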